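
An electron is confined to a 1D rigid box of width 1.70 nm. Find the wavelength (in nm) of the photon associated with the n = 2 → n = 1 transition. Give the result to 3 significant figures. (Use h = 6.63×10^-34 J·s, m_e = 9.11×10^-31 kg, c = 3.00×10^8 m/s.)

E_1 = h²/(8m_eL²) = 2.087×10^-20 J, so ΔE = (2² − 1²)E_1 = 6.261×10^-20 J.
λ = hc/ΔE = (6.63×10^-34·3.00×10^8)/6.261×10^-20 = 3.18×10^-6 m = 3.18×10^3 nm.

λ = 3.18×10^3 nm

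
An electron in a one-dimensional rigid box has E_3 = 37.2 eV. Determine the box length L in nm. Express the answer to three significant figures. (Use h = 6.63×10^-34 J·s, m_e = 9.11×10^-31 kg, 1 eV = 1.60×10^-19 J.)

From E_n = n²h²/(8m_eL²), L = n·h/√(8m_eE_n).
E_3 = 37.2 eV = 5.952×10^-18 J, so L = 3·6.63×10^-34/√(8·9.11×10^-31·5.952×10^-18) = 3.02×10^-10 m = 0.302 nm.

L = 0.302 nm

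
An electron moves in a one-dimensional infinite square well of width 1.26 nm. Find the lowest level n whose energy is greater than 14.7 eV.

E_1 = h²/(8m_eL²) = 3.795×10^-20 J = 0.2369 eV.
Need n² > 14.7/0.2369 = 62.05, i.e. n > 7.877.
The smallest integer satisfying this is n = 8.

n = 8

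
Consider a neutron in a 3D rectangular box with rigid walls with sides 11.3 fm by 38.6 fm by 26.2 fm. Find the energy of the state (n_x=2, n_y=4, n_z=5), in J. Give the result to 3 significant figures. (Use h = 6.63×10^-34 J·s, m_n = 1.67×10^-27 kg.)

E = 2.58×10^-12 J

For a 3D rectangular well E = (h²/8m_n)·Σ n_i²/L_i² = (6.63×10^-34)²/(8·1.67×10^-27) · [2²/(11.3 fm)² + 4²/(38.6 fm)² + 5²/(26.2 fm)²].
Evaluating gives E = 2.58×10^-12 J.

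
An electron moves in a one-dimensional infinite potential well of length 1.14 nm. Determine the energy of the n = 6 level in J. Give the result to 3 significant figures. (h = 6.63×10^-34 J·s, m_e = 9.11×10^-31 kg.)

E_6 = 1.67×10^-18 J

For an infinite well E_n = n²h²/(8m_eL²), so E_1 = h²/(8m_eL²) = (6.63×10^-34)²/(8·9.11×10^-31·(1.14×10^-9 m)²) = 4.641×10^-20 J.
Then E_6 = 6²·E_1 = 36·4.641×10^-20 J = 1.67×10^-18 J.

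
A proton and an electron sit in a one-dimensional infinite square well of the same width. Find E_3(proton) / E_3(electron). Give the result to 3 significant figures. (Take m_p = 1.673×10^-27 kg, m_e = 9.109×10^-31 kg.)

5.44×10^-4

E_n ∝ 1/m at fixed n and L, so the ratio is m_e/m_p = 9.109×10^-31/1.673×10^-27 = 5.44×10^-4.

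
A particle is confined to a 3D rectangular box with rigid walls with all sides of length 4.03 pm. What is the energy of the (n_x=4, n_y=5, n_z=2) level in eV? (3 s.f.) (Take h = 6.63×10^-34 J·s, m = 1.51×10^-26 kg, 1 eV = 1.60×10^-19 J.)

For a 3D rectangular well E = (h²/8m)·Σ n_i²/L_i² = (6.63×10^-34)²/(8·1.51×10^-26) · [4²/(4.03 pm)² + 5²/(4.03 pm)² + 2²/(4.03 pm)²].
Evaluating gives E = 1.008×10^-17 J = 63.0 eV.

E = 63.0 eV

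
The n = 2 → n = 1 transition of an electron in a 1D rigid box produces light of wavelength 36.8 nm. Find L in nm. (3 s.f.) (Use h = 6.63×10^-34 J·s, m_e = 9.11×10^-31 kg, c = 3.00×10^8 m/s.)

L = 0.183 nm

The photon carries ΔE = hc/λ = 6.63×10^-34·3.00×10^8/3.68×10^-8 m = 5.405×10^-18 J.
Since ΔE = (2² − 1²)E_1, E_1 = 1.802×10^-18 J, and L = h/√(8m_eE_1) = 1.83×10^-10 m = 0.183 nm.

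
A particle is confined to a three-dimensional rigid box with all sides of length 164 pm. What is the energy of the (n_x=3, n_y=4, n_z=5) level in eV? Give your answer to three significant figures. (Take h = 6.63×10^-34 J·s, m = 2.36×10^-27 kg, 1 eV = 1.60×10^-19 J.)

E = 0.271 eV

For a 3D rectangular well E = (h²/8m)·Σ n_i²/L_i² = (6.63×10^-34)²/(8·2.36×10^-27) · [3²/(164 pm)² + 4²/(164 pm)² + 5²/(164 pm)²].
Evaluating gives E = 4.328×10^-20 J = 0.271 eV.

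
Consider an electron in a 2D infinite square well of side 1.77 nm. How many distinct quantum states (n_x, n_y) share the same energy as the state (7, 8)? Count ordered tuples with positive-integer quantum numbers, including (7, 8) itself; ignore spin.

The level has n_x² + n_y² = 113. The ordered positive-integer solutions are (7, 8), (8, 7).
That gives 2 states.

degeneracy = 2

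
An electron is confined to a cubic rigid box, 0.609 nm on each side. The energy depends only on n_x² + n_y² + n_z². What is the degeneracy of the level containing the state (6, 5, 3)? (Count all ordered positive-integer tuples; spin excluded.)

degeneracy = 6

The level has n_x² + n_y² + n_z² = 70. The ordered positive-integer solutions are (3, 5, 6), (3, 6, 5), (5, 3, 6), (5, 6, 3), (6, 3, 5), (6, 5, 3).
That gives 6 states.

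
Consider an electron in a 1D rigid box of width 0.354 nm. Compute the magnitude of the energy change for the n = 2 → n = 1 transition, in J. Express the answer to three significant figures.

|ΔE| = 1.44×10^-18 J

E_1 = h²/(8m_eL²) = 4.808×10^-19 J.
|ΔE| = |2² − 1²|·E_1 = 3·4.808×10^-19 J = 1.44×10^-18 J.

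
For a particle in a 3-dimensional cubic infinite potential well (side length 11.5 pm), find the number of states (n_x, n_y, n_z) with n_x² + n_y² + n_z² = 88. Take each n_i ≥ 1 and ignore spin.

The level has n_x² + n_y² + n_z² = 88. The ordered positive-integer solutions are (4, 6, 6), (6, 4, 6), (6, 6, 4).
That gives 3 states.

degeneracy = 3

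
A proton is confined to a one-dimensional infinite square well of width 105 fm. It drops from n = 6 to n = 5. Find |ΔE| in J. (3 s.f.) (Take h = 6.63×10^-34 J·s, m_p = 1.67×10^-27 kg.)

|ΔE| = 3.28×10^-14 J

E_1 = h²/(8m_pL²) = 2.984×10^-15 J.
|ΔE| = |6² − 5²|·E_1 = 11·2.984×10^-15 J = 3.28×10^-14 J.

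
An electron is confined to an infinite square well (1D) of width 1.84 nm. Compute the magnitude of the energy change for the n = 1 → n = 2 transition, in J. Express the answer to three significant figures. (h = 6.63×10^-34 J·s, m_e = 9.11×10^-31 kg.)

|ΔE| = 5.34×10^-20 J

E_1 = h²/(8m_eL²) = 1.781×10^-20 J.
|ΔE| = |1² − 2²|·E_1 = 3·1.781×10^-20 J = 5.34×10^-20 J.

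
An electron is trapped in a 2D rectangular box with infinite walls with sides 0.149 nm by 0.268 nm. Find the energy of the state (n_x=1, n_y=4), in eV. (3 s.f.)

E = 101 eV

For a 2D rectangular well E = (h²/8m_e)·Σ n_i²/L_i² = (6.626×10^-34)²/(8·9.109×10^-31) · [1²/(0.149 nm)² + 4²/(0.268 nm)²].
Evaluating gives E = 1.613×10^-17 J = 101 eV.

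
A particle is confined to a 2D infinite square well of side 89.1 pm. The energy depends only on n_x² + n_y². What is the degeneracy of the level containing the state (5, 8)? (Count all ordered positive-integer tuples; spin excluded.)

The level has n_x² + n_y² = 89. The ordered positive-integer solutions are (5, 8), (8, 5).
That gives 2 states.

degeneracy = 2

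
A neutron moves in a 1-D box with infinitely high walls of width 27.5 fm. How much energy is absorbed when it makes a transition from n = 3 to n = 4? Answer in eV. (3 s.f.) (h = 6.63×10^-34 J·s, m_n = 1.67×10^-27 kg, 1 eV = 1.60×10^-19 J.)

E_1 = h²/(8m_nL²) = 4.351×10^-14 J.
|ΔE| = |3² − 4²|·E_1 = 7·4.351×10^-14 J = 3.046×10^-13 J = 1.90×10^6 eV.

|ΔE| = 1.90×10^6 eV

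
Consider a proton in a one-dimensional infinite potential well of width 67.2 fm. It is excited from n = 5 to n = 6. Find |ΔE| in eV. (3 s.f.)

|ΔE| = 4.99×10^5 eV

E_1 = h²/(8m_pL²) = 7.264×10^-15 J.
|ΔE| = |5² − 6²|·E_1 = 11·7.264×10^-15 J = 7.990×10^-14 J = 4.99×10^5 eV.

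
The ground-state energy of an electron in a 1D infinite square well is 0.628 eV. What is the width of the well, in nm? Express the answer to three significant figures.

From E_n = n²h²/(8m_eL²), L = n·h/√(8m_eE_n).
E_1 = 0.628 eV = 1.006×10^-19 J, so L = 1·6.626×10^-34/√(8·9.109×10^-31·1.006×10^-19) = 7.74×10^-10 m = 0.774 nm.

L = 0.774 nm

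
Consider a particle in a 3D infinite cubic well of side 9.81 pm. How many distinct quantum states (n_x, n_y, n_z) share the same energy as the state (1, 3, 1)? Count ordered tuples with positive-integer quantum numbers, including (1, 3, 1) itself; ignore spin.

degeneracy = 3

The level has n_x² + n_y² + n_z² = 11. The ordered positive-integer solutions are (1, 1, 3), (1, 3, 1), (3, 1, 1).
That gives 3 states.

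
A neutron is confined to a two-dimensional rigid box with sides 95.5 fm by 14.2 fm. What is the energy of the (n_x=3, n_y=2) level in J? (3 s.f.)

E = 6.82×10^-13 J

For a 2D rectangular well E = (h²/8m_n)·Σ n_i²/L_i² = (6.626×10^-34)²/(8·1.675×10^-27) · [3²/(95.5 fm)² + 2²/(14.2 fm)²].
Evaluating gives E = 6.82×10^-13 J.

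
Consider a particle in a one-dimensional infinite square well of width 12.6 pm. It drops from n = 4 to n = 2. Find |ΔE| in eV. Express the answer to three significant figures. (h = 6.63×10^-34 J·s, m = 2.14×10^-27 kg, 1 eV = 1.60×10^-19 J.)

|ΔE| = 12.1 eV

E_1 = h²/(8mL²) = 1.617×10^-19 J.
|ΔE| = |4² − 2²|·E_1 = 12·1.617×10^-19 J = 1.940×10^-18 J = 12.1 eV.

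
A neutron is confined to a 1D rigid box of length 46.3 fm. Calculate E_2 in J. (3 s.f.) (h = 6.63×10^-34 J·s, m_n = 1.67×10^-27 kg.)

E_2 = 6.14×10^-14 J

For an infinite well E_n = n²h²/(8m_nL²), so E_1 = h²/(8m_nL²) = (6.63×10^-34)²/(8·1.67×10^-27·(4.63×10^-14 m)²) = 1.535×10^-14 J.
Then E_2 = 2²·E_1 = 4·1.535×10^-14 J = 6.14×10^-14 J.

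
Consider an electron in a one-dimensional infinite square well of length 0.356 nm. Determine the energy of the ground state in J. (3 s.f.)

E_1 = 4.75×10^-19 J

For an infinite well E_n = n²h²/(8m_eL²), so E_1 = h²/(8m_eL²) = (6.626×10^-34)²/(8·9.109×10^-31·(3.56×10^-10 m)²) = 4.754×10^-19 J.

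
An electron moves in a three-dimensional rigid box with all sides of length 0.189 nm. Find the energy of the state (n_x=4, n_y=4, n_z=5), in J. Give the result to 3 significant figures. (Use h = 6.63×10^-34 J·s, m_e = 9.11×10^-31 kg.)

E = 9.62×10^-17 J

For a 3D rectangular well E = (h²/8m_e)·Σ n_i²/L_i² = (6.63×10^-34)²/(8·9.11×10^-31) · [4²/(0.189 nm)² + 4²/(0.189 nm)² + 5²/(0.189 nm)²].
Evaluating gives E = 9.62×10^-17 J.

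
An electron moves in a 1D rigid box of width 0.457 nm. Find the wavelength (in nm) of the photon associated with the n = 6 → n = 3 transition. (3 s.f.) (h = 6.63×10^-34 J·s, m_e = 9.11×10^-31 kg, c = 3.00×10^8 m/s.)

λ = 25.5 nm

E_1 = h²/(8m_eL²) = 2.888×10^-19 J, so ΔE = (6² − 3²)E_1 = 7.798×10^-18 J.
λ = hc/ΔE = (6.63×10^-34·3.00×10^8)/7.798×10^-18 = 2.55×10^-8 m = 25.5 nm.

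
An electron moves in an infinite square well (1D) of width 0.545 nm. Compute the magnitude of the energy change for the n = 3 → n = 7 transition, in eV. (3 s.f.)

E_1 = h²/(8m_eL²) = 2.028×10^-19 J.
|ΔE| = |3² − 7²|·E_1 = 40·2.028×10^-19 J = 8.112×10^-18 J = 50.6 eV.

|ΔE| = 50.6 eV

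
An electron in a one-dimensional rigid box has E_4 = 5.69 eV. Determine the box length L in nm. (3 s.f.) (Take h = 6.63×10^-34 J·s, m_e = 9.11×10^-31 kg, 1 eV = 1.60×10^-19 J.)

From E_n = n²h²/(8m_eL²), L = n·h/√(8m_eE_n).
E_4 = 5.69 eV = 9.104×10^-19 J, so L = 4·6.63×10^-34/√(8·9.11×10^-31·9.104×10^-19) = 1.03×10^-9 m = 1.03 nm.

L = 1.03 nm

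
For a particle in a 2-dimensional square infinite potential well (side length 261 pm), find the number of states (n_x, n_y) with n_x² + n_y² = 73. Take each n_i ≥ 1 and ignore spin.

degeneracy = 2

The level has n_x² + n_y² = 73. The ordered positive-integer solutions are (3, 8), (8, 3).
That gives 2 states.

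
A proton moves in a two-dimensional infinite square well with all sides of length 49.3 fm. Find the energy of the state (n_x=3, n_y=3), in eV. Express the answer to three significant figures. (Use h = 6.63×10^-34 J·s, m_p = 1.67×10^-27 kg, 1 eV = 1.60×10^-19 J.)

E = 1.52×10^6 eV

For a 2D rectangular well E = (h²/8m_p)·Σ n_i²/L_i² = (6.63×10^-34)²/(8·1.67×10^-27) · [3²/(49.3 fm)² + 3²/(49.3 fm)²].
Evaluating gives E = 2.437×10^-13 J = 1.52×10^6 eV.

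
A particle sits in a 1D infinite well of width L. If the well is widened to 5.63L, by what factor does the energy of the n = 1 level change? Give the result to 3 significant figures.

E_n ∝ 1/L², so the energy scales by 1/5.63² = 0.0315.

0.0315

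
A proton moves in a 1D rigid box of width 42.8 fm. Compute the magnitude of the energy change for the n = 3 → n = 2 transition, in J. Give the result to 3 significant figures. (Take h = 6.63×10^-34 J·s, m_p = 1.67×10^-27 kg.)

|ΔE| = 8.98×10^-14 J

E_1 = h²/(8m_pL²) = 1.796×10^-14 J.
|ΔE| = |3² − 2²|·E_1 = 5·1.796×10^-14 J = 8.98×10^-14 J.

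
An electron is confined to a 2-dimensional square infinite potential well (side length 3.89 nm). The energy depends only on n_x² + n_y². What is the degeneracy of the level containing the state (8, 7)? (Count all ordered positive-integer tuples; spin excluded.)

degeneracy = 2

The level has n_x² + n_y² = 113. The ordered positive-integer solutions are (7, 8), (8, 7).
That gives 2 states.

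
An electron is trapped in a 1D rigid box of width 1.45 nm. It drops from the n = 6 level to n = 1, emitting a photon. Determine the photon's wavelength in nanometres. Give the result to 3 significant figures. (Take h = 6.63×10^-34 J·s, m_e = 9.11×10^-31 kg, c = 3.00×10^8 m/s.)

E_1 = h²/(8m_eL²) = 2.869×10^-20 J, so ΔE = (6² − 1²)E_1 = 1.004×10^-18 J.
λ = hc/ΔE = (6.63×10^-34·3.00×10^8)/1.004×10^-18 = 1.98×10^-7 m = 198 nm.

λ = 198 nm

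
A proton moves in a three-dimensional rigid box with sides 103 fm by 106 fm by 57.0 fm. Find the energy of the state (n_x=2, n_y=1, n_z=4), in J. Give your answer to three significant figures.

For a 3D rectangular well E = (h²/8m_p)·Σ n_i²/L_i² = (6.626×10^-34)²/(8·1.673×10^-27) · [2²/(103 fm)² + 1²/(106 fm)² + 4²/(57.0 fm)²].
Evaluating gives E = 1.77×10^-13 J.

E = 1.77×10^-13 J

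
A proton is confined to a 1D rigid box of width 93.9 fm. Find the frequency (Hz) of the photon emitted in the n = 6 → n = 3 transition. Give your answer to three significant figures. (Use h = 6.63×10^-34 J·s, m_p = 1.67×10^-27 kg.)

f = 1.52×10^20 Hz

E_1 = h²/(8m_pL²) = 3.732×10^-15 J and ΔE = (6² − 3²)E_1 = 1.008×10^-13 J.
f = ΔE/h = 1.008×10^-13/6.63×10^-34 = 1.52×10^20 Hz.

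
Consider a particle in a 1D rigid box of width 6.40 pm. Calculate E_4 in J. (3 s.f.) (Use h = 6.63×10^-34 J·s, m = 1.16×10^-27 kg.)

E_4 = 1.85×10^-17 J

For an infinite well E_n = n²h²/(8mL²), so E_1 = h²/(8mL²) = (6.63×10^-34)²/(8·1.16×10^-27·(6.40×10^-12 m)²) = 1.156×10^-18 J.
Then E_4 = 4²·E_1 = 16·1.156×10^-18 J = 1.85×10^-17 J.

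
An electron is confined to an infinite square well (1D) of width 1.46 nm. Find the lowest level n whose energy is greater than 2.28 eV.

n = 4

E_1 = h²/(8m_eL²) = 2.826×10^-20 J = 0.1764 eV.
Need n² > 2.28/0.1764 = 12.93, i.e. n > 3.596.
The smallest integer satisfying this is n = 4.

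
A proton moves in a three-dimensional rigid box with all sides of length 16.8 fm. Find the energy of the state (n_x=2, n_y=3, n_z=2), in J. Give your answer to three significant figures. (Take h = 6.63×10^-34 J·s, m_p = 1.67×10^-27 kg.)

For a 3D rectangular well E = (h²/8m_p)·Σ n_i²/L_i² = (6.63×10^-34)²/(8·1.67×10^-27) · [2²/(16.8 fm)² + 3²/(16.8 fm)² + 2²/(16.8 fm)²].
Evaluating gives E = 1.98×10^-12 J.

E = 1.98×10^-12 J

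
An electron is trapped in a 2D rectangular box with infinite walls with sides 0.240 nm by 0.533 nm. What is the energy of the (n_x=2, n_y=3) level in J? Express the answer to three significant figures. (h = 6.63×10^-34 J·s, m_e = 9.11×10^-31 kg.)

E = 6.10×10^-18 J

For a 2D rectangular well E = (h²/8m_e)·Σ n_i²/L_i² = (6.63×10^-34)²/(8·9.11×10^-31) · [2²/(0.240 nm)² + 3²/(0.533 nm)²].
Evaluating gives E = 6.10×10^-18 J.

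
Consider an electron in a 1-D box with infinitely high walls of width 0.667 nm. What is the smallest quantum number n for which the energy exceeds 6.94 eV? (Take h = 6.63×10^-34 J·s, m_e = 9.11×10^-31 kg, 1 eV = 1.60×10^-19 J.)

n = 3

E_1 = h²/(8m_eL²) = 1.356×10^-19 J = 0.8475 eV.
Need n² > 6.94/0.8475 = 8.189, i.e. n > 2.862.
The smallest integer satisfying this is n = 3.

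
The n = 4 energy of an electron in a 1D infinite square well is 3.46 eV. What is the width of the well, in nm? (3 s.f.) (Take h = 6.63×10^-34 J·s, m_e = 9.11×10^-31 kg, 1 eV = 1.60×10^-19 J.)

From E_n = n²h²/(8m_eL²), L = n·h/√(8m_eE_n).
E_4 = 3.46 eV = 5.536×10^-19 J, so L = 4·6.63×10^-34/√(8·9.11×10^-31·5.536×10^-19) = 1.32×10^-9 m = 1.32 nm.

L = 1.32 nm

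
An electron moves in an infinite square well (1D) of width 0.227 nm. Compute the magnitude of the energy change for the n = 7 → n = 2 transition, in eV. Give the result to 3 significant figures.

E_1 = h²/(8m_eL²) = 1.169×10^-18 J.
|ΔE| = |7² − 2²|·E_1 = 45·1.169×10^-18 J = 5.260×10^-17 J = 328 eV.

|ΔE| = 328 eV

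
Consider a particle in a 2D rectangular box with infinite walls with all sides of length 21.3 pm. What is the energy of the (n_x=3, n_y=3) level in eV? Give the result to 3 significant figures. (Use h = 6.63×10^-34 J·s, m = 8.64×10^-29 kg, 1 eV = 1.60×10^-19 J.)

E = 158 eV

For a 2D rectangular well E = (h²/8m)·Σ n_i²/L_i² = (6.63×10^-34)²/(8·8.64×10^-29) · [3²/(21.3 pm)² + 3²/(21.3 pm)²].
Evaluating gives E = 2.523×10^-17 J = 158 eV.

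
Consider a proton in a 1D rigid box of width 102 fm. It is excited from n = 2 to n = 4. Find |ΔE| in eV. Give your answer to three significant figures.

|ΔE| = 2.36×10^5 eV

E_1 = h²/(8m_pL²) = 3.153×10^-15 J.
|ΔE| = |2² − 4²|·E_1 = 12·3.153×10^-15 J = 3.784×10^-14 J = 2.36×10^5 eV.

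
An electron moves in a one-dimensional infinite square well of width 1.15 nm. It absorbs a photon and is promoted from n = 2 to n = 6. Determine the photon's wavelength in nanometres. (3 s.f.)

λ = 136 nm

E_1 = h²/(8m_eL²) = 4.556×10^-20 J, so ΔE = (6² − 2²)E_1 = 1.458×10^-18 J.
λ = hc/ΔE = (6.626×10^-34·2.998×10^8)/1.458×10^-18 = 1.36×10^-7 m = 136 nm.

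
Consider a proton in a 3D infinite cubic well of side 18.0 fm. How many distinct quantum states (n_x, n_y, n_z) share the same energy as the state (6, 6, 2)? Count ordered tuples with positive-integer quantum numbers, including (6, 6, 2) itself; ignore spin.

degeneracy = 3

The level has n_x² + n_y² + n_z² = 76. The ordered positive-integer solutions are (2, 6, 6), (6, 2, 6), (6, 6, 2).
That gives 3 states.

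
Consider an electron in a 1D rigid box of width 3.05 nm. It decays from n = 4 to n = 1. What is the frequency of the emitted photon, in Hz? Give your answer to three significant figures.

f = 1.47×10^14 Hz

E_1 = h²/(8m_eL²) = 6.477×10^-21 J and ΔE = (4² − 1²)E_1 = 9.716×10^-20 J.
f = ΔE/h = 9.716×10^-20/6.626×10^-34 = 1.47×10^14 Hz.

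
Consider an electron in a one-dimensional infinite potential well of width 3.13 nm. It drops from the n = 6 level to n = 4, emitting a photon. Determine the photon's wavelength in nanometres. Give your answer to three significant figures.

E_1 = h²/(8m_eL²) = 6.150×10^-21 J, so ΔE = (6² − 4²)E_1 = 1.230×10^-19 J.
λ = hc/ΔE = (6.626×10^-34·2.998×10^8)/1.230×10^-19 = 1.62×10^-6 m = 1.62×10^3 nm.

λ = 1.62×10^3 nm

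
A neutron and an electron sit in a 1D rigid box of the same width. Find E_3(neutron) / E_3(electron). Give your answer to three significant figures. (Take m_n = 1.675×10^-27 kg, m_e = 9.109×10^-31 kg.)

E_n ∝ 1/m at fixed n and L, so the ratio is m_e/m_n = 9.109×10^-31/1.675×10^-27 = 5.44×10^-4.

5.44×10^-4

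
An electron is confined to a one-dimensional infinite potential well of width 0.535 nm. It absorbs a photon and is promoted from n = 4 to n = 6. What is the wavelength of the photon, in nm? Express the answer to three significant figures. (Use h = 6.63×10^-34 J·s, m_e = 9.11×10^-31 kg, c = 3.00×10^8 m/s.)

E_1 = h²/(8m_eL²) = 2.107×10^-19 J, so ΔE = (6² − 4²)E_1 = 4.214×10^-18 J.
λ = hc/ΔE = (6.63×10^-34·3.00×10^8)/4.214×10^-18 = 4.72×10^-8 m = 47.2 nm.

λ = 47.2 nm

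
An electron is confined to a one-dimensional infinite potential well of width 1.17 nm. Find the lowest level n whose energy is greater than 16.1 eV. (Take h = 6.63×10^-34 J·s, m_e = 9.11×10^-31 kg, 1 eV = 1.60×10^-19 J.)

E_1 = h²/(8m_eL²) = 4.406×10^-20 J = 0.2754 eV.
Need n² > 16.1/0.2754 = 58.46, i.e. n > 7.646.
The smallest integer satisfying this is n = 8.

n = 8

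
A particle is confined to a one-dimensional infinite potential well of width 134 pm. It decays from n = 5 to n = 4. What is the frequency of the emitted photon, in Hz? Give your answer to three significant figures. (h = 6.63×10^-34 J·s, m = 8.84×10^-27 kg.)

E_1 = h²/(8mL²) = 3.462×10^-22 J and ΔE = (5² − 4²)E_1 = 3.116×10^-21 J.
f = ΔE/h = 3.116×10^-21/6.63×10^-34 = 4.70×10^12 Hz.

f = 4.70×10^12 Hz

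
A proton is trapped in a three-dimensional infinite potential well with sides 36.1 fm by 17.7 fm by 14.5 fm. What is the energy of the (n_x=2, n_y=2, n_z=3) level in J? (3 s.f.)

E = 1.92×10^-12 J

For a 3D rectangular well E = (h²/8m_p)·Σ n_i²/L_i² = (6.626×10^-34)²/(8·1.673×10^-27) · [2²/(36.1 fm)² + 2²/(17.7 fm)² + 3²/(14.5 fm)²].
Evaluating gives E = 1.92×10^-12 J.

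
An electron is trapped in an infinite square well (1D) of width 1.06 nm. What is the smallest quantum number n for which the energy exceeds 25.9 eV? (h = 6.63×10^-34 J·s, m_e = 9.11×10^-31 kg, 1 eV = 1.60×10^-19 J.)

E_1 = h²/(8m_eL²) = 5.368×10^-20 J = 0.3355 eV.
Need n² > 25.9/0.3355 = 77.20, i.e. n > 8.786.
The smallest integer satisfying this is n = 9.

n = 9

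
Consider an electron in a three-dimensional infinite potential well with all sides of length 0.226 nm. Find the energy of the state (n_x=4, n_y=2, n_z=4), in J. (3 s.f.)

E = 4.25×10^-17 J

For a 3D rectangular well E = (h²/8m_e)·Σ n_i²/L_i² = (6.626×10^-34)²/(8·9.109×10^-31) · [4²/(0.226 nm)² + 2²/(0.226 nm)² + 4²/(0.226 nm)²].
Evaluating gives E = 4.25×10^-17 J.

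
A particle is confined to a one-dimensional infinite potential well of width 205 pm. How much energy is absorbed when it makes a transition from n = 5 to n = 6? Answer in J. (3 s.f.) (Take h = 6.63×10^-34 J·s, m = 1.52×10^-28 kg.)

E_1 = h²/(8mL²) = 8.602×10^-21 J.
|ΔE| = |5² − 6²|·E_1 = 11·8.602×10^-21 J = 9.46×10^-20 J.

|ΔE| = 9.46×10^-20 J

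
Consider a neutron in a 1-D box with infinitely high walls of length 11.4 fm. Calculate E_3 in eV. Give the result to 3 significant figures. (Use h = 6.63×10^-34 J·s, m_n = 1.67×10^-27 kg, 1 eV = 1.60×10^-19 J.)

For an infinite well E_n = n²h²/(8m_nL²), so E_1 = h²/(8m_nL²) = (6.63×10^-34)²/(8·1.67×10^-27·(1.14×10^-14 m)²) = 2.532×10^-13 J.
Then E_3 = 3²·E_1 = 9·2.532×10^-13 J = 2.279×10^-12 J.
Converting, E_3 = 2.279×10^-12 J / (1.60×10^-19 J/eV) = 1.42×10^7 eV.

E_3 = 1.42×10^7 eV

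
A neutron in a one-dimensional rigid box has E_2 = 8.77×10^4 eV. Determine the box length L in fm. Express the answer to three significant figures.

From E_n = n²h²/(8m_nL²), L = n·h/√(8m_nE_n).
E_2 = 8.77×10^4 eV = 1.405×10^-14 J, so L = 2·6.626×10^-34/√(8·1.675×10^-27·1.405×10^-14) = 9.66×10^-14 m = 96.6 fm.

L = 96.6 fm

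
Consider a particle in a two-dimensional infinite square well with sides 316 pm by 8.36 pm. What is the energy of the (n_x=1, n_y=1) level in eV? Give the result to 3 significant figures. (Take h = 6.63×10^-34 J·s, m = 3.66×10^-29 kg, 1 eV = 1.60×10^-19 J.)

E = 134 eV

For a 2D rectangular well E = (h²/8m)·Σ n_i²/L_i² = (6.63×10^-34)²/(8·3.66×10^-29) · [1²/(316 pm)² + 1²/(8.36 pm)²].
Evaluating gives E = 2.150×10^-17 J = 134 eV.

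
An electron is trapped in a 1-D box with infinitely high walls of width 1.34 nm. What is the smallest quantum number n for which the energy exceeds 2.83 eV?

E_1 = h²/(8m_eL²) = 3.355×10^-20 J = 0.2094 eV.
Need n² > 2.83/0.2094 = 13.51, i.e. n > 3.676.
The smallest integer satisfying this is n = 4.

n = 4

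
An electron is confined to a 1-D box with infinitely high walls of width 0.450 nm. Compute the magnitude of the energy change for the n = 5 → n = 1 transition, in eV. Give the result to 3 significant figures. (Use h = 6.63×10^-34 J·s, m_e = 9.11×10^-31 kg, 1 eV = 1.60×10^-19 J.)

|ΔE| = 44.7 eV

E_1 = h²/(8m_eL²) = 2.978×10^-19 J.
|ΔE| = |5² − 1²|·E_1 = 24·2.978×10^-19 J = 7.147×10^-18 J = 44.7 eV.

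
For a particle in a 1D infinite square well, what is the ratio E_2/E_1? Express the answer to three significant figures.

4.00

E_n ∝ n², so E_2/E_1 = 2²/1² = 4/1 = 4.00.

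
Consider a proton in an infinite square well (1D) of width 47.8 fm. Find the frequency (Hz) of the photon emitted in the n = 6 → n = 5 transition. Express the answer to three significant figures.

E_1 = h²/(8m_pL²) = 1.436×10^-14 J and ΔE = (6² − 5²)E_1 = 1.580×10^-13 J.
f = ΔE/h = 1.580×10^-13/6.626×10^-34 = 2.38×10^20 Hz.

f = 2.38×10^20 Hz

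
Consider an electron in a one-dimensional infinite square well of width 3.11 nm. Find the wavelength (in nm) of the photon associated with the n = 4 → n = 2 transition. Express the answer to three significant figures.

E_1 = h²/(8m_eL²) = 6.229×10^-21 J, so ΔE = (4² − 2²)E_1 = 7.475×10^-20 J.
λ = hc/ΔE = (6.626×10^-34·2.998×10^8)/7.475×10^-20 = 2.66×10^-6 m = 2.66×10^3 nm.

λ = 2.66×10^3 nm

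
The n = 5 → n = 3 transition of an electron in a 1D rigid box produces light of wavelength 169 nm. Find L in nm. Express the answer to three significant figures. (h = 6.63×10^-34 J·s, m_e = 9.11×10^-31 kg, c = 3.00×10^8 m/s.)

The photon carries ΔE = hc/λ = 6.63×10^-34·3.00×10^8/1.69×10^-7 m = 1.177×10^-18 J.
Since ΔE = (5² − 3²)E_1, E_1 = 7.356×10^-20 J, and L = h/√(8m_eE_1) = 9.06×10^-10 m = 0.906 nm.

L = 0.906 nm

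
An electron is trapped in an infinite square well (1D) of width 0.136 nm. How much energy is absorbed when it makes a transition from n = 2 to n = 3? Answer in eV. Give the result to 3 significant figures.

|ΔE| = 102 eV

E_1 = h²/(8m_eL²) = 3.257×10^-18 J.
|ΔE| = |2² − 3²|·E_1 = 5·3.257×10^-18 J = 1.628×10^-17 J = 102 eV.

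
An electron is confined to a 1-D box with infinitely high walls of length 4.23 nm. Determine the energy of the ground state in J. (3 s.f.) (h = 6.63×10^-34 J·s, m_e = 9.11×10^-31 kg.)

For an infinite well E_n = n²h²/(8m_eL²), so E_1 = h²/(8m_eL²) = (6.63×10^-34)²/(8·9.11×10^-31·(4.23×10^-9 m)²) = 3.371×10^-21 J.

E_1 = 3.37×10^-21 J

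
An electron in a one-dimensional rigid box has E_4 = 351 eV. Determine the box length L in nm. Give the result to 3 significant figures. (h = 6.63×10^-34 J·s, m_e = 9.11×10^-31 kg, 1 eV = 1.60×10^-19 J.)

L = 0.131 nm

From E_n = n²h²/(8m_eL²), L = n·h/√(8m_eE_n).
E_4 = 351 eV = 5.616×10^-17 J, so L = 4·6.63×10^-34/√(8·9.11×10^-31·5.616×10^-17) = 1.31×10^-10 m = 0.131 nm.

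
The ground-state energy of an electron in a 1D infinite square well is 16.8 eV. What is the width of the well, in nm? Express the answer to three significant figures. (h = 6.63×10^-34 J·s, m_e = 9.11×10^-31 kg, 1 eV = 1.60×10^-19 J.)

L = 0.150 nm

From E_n = n²h²/(8m_eL²), L = n·h/√(8m_eE_n).
E_1 = 16.8 eV = 2.688×10^-18 J, so L = 1·6.63×10^-34/√(8·9.11×10^-31·2.688×10^-18) = 1.50×10^-10 m = 0.150 nm.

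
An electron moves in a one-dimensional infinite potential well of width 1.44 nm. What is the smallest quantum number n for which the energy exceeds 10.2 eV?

E_1 = h²/(8m_eL²) = 2.905×10^-20 J = 0.1813 eV.
Need n² > 10.2/0.1813 = 56.26, i.e. n > 7.501.
The smallest integer satisfying this is n = 8.

n = 8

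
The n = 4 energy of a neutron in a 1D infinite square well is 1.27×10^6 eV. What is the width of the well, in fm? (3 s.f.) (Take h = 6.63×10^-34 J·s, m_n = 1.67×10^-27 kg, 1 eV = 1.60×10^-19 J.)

L = 50.9 fm

From E_n = n²h²/(8m_nL²), L = n·h/√(8m_nE_n).
E_4 = 1.27×10^6 eV = 2.032×10^-13 J, so L = 4·6.63×10^-34/√(8·1.67×10^-27·2.032×10^-13) = 5.09×10^-14 m = 50.9 fm.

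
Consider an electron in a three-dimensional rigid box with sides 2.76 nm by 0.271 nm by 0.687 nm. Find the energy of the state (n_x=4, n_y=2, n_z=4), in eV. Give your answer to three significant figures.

E = 34.0 eV

For a 3D rectangular well E = (h²/8m_e)·Σ n_i²/L_i² = (6.626×10^-34)²/(8·9.109×10^-31) · [4²/(2.76 nm)² + 2²/(0.271 nm)² + 4²/(0.687 nm)²].
Evaluating gives E = 5.450×10^-18 J = 34.0 eV.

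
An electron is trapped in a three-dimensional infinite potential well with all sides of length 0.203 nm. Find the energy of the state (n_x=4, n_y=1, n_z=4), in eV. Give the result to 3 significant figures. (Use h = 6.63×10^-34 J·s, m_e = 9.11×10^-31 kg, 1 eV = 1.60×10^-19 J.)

For a 3D rectangular well E = (h²/8m_e)·Σ n_i²/L_i² = (6.63×10^-34)²/(8·9.11×10^-31) · [4²/(0.203 nm)² + 1²/(0.203 nm)² + 4²/(0.203 nm)²].
Evaluating gives E = 4.830×10^-17 J = 302 eV.

E = 302 eV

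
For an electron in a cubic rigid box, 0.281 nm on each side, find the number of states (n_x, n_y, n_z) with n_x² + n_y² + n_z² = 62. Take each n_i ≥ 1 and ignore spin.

degeneracy = 12

The level has n_x² + n_y² + n_z² = 62. The ordered positive-integer solutions are (1, 5, 6), (1, 6, 5), (2, 3, 7), (2, 7, 3), (3, 2, 7), (3, 7, 2), (5, 1, 6), (5, 6, 1), (6, 1, 5), (6, 5, 1), (7, 2, 3), (7, 3, 2).
That gives 12 states.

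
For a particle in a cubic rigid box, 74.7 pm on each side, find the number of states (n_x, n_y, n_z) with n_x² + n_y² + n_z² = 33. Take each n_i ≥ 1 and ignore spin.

degeneracy = 6

The level has n_x² + n_y² + n_z² = 33. The ordered positive-integer solutions are (1, 4, 4), (2, 2, 5), (2, 5, 2), (4, 1, 4), (4, 4, 1), (5, 2, 2).
That gives 6 states.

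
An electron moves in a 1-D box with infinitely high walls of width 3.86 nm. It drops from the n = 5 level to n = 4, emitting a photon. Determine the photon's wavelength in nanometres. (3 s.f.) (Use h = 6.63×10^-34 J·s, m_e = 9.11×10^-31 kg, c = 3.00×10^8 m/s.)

E_1 = h²/(8m_eL²) = 4.048×10^-21 J, so ΔE = (5² − 4²)E_1 = 3.643×10^-20 J.
λ = hc/ΔE = (6.63×10^-34·3.00×10^8)/3.643×10^-20 = 5.46×10^-6 m = 5.46×10^3 nm.

λ = 5.46×10^3 nm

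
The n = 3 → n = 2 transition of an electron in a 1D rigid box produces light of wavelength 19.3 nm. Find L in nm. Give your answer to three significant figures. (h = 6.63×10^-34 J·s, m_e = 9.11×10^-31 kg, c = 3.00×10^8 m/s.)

The photon carries ΔE = hc/λ = 6.63×10^-34·3.00×10^8/1.93×10^-8 m = 1.031×10^-17 J.
Since ΔE = (3² − 2²)E_1, E_1 = 2.062×10^-18 J, and L = h/√(8m_eE_1) = 1.71×10^-10 m = 0.171 nm.

L = 0.171 nm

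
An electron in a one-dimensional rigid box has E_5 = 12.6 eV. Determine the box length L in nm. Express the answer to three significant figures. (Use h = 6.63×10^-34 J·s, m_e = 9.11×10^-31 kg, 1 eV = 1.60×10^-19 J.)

From E_n = n²h²/(8m_eL²), L = n·h/√(8m_eE_n).
E_5 = 12.6 eV = 2.016×10^-18 J, so L = 5·6.63×10^-34/√(8·9.11×10^-31·2.016×10^-18) = 8.65×10^-10 m = 0.865 nm.

L = 0.865 nm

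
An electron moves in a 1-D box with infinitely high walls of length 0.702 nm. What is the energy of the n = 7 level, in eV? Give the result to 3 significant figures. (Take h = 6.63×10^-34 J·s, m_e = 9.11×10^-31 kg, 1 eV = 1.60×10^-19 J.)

For an infinite well E_n = n²h²/(8m_eL²), so E_1 = h²/(8m_eL²) = (6.63×10^-34)²/(8·9.11×10^-31·(7.02×10^-10 m)²) = 1.224×10^-19 J.
Then E_7 = 7²·E_1 = 49·1.224×10^-19 J = 5.998×10^-18 J.
Converting, E_7 = 5.998×10^-18 J / (1.60×10^-19 J/eV) = 37.5 eV.

E_7 = 37.5 eV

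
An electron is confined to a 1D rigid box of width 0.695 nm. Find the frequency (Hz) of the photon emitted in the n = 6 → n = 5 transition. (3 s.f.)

f = 2.07×10^15 Hz

E_1 = h²/(8m_eL²) = 1.247×10^-19 J and ΔE = (6² − 5²)E_1 = 1.372×10^-18 J.
f = ΔE/h = 1.372×10^-18/6.626×10^-34 = 2.07×10^15 Hz.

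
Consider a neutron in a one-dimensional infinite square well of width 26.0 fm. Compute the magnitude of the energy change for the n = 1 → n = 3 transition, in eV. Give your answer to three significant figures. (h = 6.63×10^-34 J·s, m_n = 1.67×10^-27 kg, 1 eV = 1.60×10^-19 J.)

E_1 = h²/(8m_nL²) = 4.867×10^-14 J.
|ΔE| = |1² − 3²|·E_1 = 8·4.867×10^-14 J = 3.894×10^-13 J = 2.43×10^6 eV.

|ΔE| = 2.43×10^6 eV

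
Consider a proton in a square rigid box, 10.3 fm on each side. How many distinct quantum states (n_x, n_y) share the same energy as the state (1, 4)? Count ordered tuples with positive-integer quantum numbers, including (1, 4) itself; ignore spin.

The level has n_x² + n_y² = 17. The ordered positive-integer solutions are (1, 4), (4, 1).
That gives 2 states.

degeneracy = 2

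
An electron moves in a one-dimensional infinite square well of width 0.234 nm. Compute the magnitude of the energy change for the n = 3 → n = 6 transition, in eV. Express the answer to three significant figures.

E_1 = h²/(8m_eL²) = 1.100×10^-18 J.
|ΔE| = |3² − 6²|·E_1 = 27·1.100×10^-18 J = 2.970×10^-17 J = 185 eV.

|ΔE| = 185 eV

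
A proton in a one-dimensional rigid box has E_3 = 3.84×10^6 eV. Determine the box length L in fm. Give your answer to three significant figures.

L = 21.9 fm

From E_n = n²h²/(8m_pL²), L = n·h/√(8m_pE_n).
E_3 = 3.84×10^6 eV = 6.152×10^-13 J, so L = 3·6.626×10^-34/√(8·1.673×10^-27·6.152×10^-13) = 2.19×10^-14 m = 21.9 fm.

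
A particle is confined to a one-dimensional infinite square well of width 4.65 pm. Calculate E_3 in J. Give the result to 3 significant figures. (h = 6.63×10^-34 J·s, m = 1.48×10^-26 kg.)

For an infinite well E_n = n²h²/(8mL²), so E_1 = h²/(8mL²) = (6.63×10^-34)²/(8·1.48×10^-26·(4.65×10^-12 m)²) = 1.717×10^-19 J.
Then E_3 = 3²·E_1 = 9·1.717×10^-19 J = 1.55×10^-18 J.

E_3 = 1.55×10^-18 J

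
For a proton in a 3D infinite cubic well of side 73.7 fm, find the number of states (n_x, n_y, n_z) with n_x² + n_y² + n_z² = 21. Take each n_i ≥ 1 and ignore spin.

degeneracy = 6

The level has n_x² + n_y² + n_z² = 21. The ordered positive-integer solutions are (1, 2, 4), (1, 4, 2), (2, 1, 4), (2, 4, 1), (4, 1, 2), (4, 2, 1).
That gives 6 states.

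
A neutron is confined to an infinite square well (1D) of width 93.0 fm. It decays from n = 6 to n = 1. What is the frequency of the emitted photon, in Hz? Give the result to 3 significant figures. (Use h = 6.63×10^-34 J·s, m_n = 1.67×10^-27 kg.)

E_1 = h²/(8m_nL²) = 3.804×10^-15 J and ΔE = (6² − 1²)E_1 = 1.331×10^-13 J.
f = ΔE/h = 1.331×10^-13/6.63×10^-34 = 2.01×10^20 Hz.

f = 2.01×10^20 Hz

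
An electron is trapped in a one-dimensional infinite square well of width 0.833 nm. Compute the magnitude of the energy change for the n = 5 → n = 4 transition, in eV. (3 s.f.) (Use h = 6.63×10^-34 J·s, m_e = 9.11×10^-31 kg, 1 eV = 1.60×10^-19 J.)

E_1 = h²/(8m_eL²) = 8.692×10^-20 J.
|ΔE| = |5² − 4²|·E_1 = 9·8.692×10^-20 J = 7.823×10^-19 J = 4.89 eV.

|ΔE| = 4.89 eV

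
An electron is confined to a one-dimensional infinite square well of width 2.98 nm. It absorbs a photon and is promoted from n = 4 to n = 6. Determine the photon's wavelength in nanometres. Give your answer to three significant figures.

E_1 = h²/(8m_eL²) = 6.784×10^-21 J, so ΔE = (6² − 4²)E_1 = 1.357×10^-19 J.
λ = hc/ΔE = (6.626×10^-34·2.998×10^8)/1.357×10^-19 = 1.46×10^-6 m = 1.46×10^3 nm.

λ = 1.46×10^3 nm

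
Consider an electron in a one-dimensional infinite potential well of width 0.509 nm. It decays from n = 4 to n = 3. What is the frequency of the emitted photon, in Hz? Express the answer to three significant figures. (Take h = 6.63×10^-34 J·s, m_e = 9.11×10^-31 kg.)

f = 2.46×10^15 Hz

E_1 = h²/(8m_eL²) = 2.328×10^-19 J and ΔE = (4² − 3²)E_1 = 1.630×10^-18 J.
f = ΔE/h = 1.630×10^-18/6.63×10^-34 = 2.46×10^15 Hz.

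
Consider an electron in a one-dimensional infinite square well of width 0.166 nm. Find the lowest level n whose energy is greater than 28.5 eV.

E_1 = h²/(8m_eL²) = 2.186×10^-18 J = 13.65 eV.
Need n² > 28.5/13.65 = 2.088, i.e. n > 1.445.
The smallest integer satisfying this is n = 2.

n = 2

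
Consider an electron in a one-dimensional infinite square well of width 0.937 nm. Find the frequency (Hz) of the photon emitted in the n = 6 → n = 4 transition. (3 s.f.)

f = 2.07×10^15 Hz

E_1 = h²/(8m_eL²) = 6.862×10^-20 J and ΔE = (6² − 4²)E_1 = 1.372×10^-18 J.
f = ΔE/h = 1.372×10^-18/6.626×10^-34 = 2.07×10^15 Hz.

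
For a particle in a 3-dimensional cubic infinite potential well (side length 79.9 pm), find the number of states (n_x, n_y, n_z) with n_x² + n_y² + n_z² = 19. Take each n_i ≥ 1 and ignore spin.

The level has n_x² + n_y² + n_z² = 19. The ordered positive-integer solutions are (1, 3, 3), (3, 1, 3), (3, 3, 1).
That gives 3 states.

degeneracy = 3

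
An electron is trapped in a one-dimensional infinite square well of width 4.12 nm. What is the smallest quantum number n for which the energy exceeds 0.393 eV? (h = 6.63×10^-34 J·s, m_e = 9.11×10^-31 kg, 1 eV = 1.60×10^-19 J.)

E_1 = h²/(8m_eL²) = 3.553×10^-21 J = 0.02221 eV.
Need n² > 0.393/0.02221 = 17.69, i.e. n > 4.206.
The smallest integer satisfying this is n = 5.

n = 5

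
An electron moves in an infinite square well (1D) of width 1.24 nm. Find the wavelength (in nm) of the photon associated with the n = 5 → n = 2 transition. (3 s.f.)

λ = 241 nm

E_1 = h²/(8m_eL²) = 3.918×10^-20 J, so ΔE = (5² − 2²)E_1 = 8.228×10^-19 J.
λ = hc/ΔE = (6.626×10^-34·2.998×10^8)/8.228×10^-19 = 2.41×10^-7 m = 241 nm.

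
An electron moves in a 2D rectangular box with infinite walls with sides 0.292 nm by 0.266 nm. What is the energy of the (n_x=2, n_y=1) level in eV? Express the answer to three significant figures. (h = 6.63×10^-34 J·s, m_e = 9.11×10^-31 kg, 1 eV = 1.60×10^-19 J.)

E = 23.0 eV

For a 2D rectangular well E = (h²/8m_e)·Σ n_i²/L_i² = (6.63×10^-34)²/(8·9.11×10^-31) · [2²/(0.292 nm)² + 1²/(0.266 nm)²].
Evaluating gives E = 3.682×10^-18 J = 23.0 eV.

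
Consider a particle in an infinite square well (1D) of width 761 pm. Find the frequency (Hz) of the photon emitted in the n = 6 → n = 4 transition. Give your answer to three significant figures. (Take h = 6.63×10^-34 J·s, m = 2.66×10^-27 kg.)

E_1 = h²/(8mL²) = 3.567×10^-23 J and ΔE = (6² − 4²)E_1 = 7.134×10^-22 J.
f = ΔE/h = 7.134×10^-22/6.63×10^-34 = 1.08×10^12 Hz.

f = 1.08×10^12 Hz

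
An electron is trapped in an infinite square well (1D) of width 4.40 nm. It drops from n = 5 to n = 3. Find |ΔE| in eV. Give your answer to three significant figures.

E_1 = h²/(8m_eL²) = 3.112×10^-21 J.
|ΔE| = |5² − 3²|·E_1 = 16·3.112×10^-21 J = 4.979×10^-20 J = 0.311 eV.

|ΔE| = 0.311 eV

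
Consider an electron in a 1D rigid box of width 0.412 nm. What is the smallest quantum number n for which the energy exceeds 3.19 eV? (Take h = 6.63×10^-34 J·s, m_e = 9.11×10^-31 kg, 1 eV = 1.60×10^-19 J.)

n = 2

E_1 = h²/(8m_eL²) = 3.553×10^-19 J = 2.221 eV.
Need n² > 3.19/2.221 = 1.436, i.e. n > 1.198.
The smallest integer satisfying this is n = 2.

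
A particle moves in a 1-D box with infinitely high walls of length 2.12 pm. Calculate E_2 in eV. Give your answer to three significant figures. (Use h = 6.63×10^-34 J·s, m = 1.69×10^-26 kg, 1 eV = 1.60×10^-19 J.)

E_2 = 18.1 eV

For an infinite well E_n = n²h²/(8mL²), so E_1 = h²/(8mL²) = (6.63×10^-34)²/(8·1.69×10^-26·(2.12×10^-12 m)²) = 7.234×10^-19 J.
Then E_2 = 2²·E_1 = 4·7.234×10^-19 J = 2.894×10^-18 J.
Converting, E_2 = 2.894×10^-18 J / (1.60×10^-19 J/eV) = 18.1 eV.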